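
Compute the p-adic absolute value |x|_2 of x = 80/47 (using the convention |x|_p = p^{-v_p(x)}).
|80/47|_2 = 1/16

Step 1 — compute v_2(x) by factoring powers of 2 out of the numerator and denominator: v_2(80/47) = 4. Step 2 — apply |x|_p = p^{-v_p(x)} = 2^{-4} = 1/16.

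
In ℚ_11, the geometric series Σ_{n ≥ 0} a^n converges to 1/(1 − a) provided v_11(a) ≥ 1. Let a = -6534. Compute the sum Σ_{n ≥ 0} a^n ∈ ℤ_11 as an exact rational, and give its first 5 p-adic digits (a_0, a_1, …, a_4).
Σ a^n = 1/(1 − a) = 1/6535;  first 5 digits = (1, 0, 1, 6, 0)

v_11(a) = 2 ≥ 1, so the series converges in ℤ_11 to 1/(1 − a) = 1/(1 − (-6534)) = 1/6535. Expand this rational in ℤ_11: compute digits iteratively via d_i = x_i mod 11, x_{i+1} = (x_i − d_i)/11. The first 5 digits are (1, 0, 1, 6, 0).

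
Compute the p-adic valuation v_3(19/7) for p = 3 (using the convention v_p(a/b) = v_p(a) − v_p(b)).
v_3(19/7) = 0

Factor powers of 3 from the numerator and denominator of the reduced fraction: 19 = 3^0 · 19 and 7 = 3^0 · 7. Apply v_p(a/b) = v_p(a) − v_p(b): v_3(19/7) = 0 − 0 = 0.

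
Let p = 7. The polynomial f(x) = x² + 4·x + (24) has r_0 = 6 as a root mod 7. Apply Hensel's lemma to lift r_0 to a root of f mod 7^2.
r_1 = 13 (mod 49)

Hensel: r_{i+1} = r_i − f(r_i)·(f′(r_i))^{-1} mod 7^{i+2}, f′(x) = 2x + 4. Iterate:
  r_0 = 6 (mod 7)
  r_1 = 13 (mod 49)
Final: r = 13 satisfies f(r) ≡ 0 mod 7^2.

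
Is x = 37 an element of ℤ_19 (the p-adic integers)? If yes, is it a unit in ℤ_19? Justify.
x ∈ ℤ_19^× (unit); v_19(x) = 0

ℤ_19 = {x ∈ ℚ_19 : v_19(x) ≥ 0} and ℤ_19^× = {x ∈ ℤ_19 : v_19(x) = 0}. Here v_19(37) = v_19(num) − v_19(den) = 0; compare against these criteria.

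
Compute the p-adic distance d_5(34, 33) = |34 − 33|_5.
d_5(34, 33) = 1

Step 1 — x − y = 34 − 33 = 1. Step 2 — v_5(1) = 0 (factor: 1 = (5^0 · 1); the sign does not affect v_p). Step 3 — |x − y|_5 = 5^{0} = 1.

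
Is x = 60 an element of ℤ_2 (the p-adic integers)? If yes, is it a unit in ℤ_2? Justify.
x ∈ ℤ_2 but not a unit; v_2(x) = 2 > 0

ℤ_2 = {x ∈ ℚ_2 : v_2(x) ≥ 0} and ℤ_2^× = {x ∈ ℤ_2 : v_2(x) = 0}. Here v_2(60) = v_2(num) − v_2(den) = 2; compare against these criteria.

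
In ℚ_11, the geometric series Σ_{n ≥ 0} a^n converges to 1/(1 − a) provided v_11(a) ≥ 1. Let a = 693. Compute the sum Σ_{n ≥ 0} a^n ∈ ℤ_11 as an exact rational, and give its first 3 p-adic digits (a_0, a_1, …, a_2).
Σ a^n = 1/(1 − a) = -1/692;  first 3 digits = (1, 8, 3)

v_11(a) = 1 ≥ 1, so the series converges in ℤ_11 to 1/(1 − a) = 1/(1 − 693) = -1/692. Expand this rational in ℤ_11: compute digits iteratively via d_i = x_i mod 11, x_{i+1} = (x_i − d_i)/11. The first 3 digits are (1, 8, 3).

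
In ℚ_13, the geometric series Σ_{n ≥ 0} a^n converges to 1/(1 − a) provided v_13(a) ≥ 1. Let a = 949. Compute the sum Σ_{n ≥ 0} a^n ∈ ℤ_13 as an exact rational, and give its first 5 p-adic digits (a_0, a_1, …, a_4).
Σ a^n = 1/(1 − a) = -1/948;  first 5 digits = (1, 8, 4, 12, 4)

v_13(a) = 1 ≥ 1, so the series converges in ℤ_13 to 1/(1 − a) = 1/(1 − 949) = -1/948. Expand this rational in ℤ_13: compute digits iteratively via d_i = x_i mod 13, x_{i+1} = (x_i − d_i)/13. The first 5 digits are (1, 8, 4, 12, 4).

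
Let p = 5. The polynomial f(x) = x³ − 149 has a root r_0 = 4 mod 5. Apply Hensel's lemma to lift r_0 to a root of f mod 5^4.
r_3 = 49 (mod 625)

Hensel: r_{i+1} = r_i − f(r_i)/f′(r_i) mod 5^{i+2}, where f′(x) = 3x². Iterate:
  r_0 = 4 (mod 5)
  r_1 = 24 (mod 25)
  r_2 = 49 (mod 125)
  r_3 = 49 (mod 625)
Final: r = 49 with f(r) ≡ 0 mod 5^4.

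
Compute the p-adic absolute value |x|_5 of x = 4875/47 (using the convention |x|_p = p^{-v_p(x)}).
|4875/47|_5 = 1/125

Step 1 — compute v_5(x) by factoring powers of 5 out of the numerator and denominator: v_5(4875/47) = 3. Step 2 — apply |x|_p = p^{-v_p(x)} = 5^{-3} = 1/125.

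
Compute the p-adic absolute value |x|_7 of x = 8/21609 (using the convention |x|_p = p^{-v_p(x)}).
|8/21609|_7 = 2401

Step 1 — compute v_7(x) by factoring powers of 7 out of the numerator and denominator: v_7(8/21609) = -4. Step 2 — apply |x|_p = p^{-v_p(x)} = 7^{4} = 2401.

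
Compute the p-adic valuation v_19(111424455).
v_19(111424455) = 5

v_19(n) is the largest exponent k such that 19^k divides n. Factor out: 111424455 = 19^5 · 45. (Sign doesn't affect v_p.) So v_19(111424455) = 5.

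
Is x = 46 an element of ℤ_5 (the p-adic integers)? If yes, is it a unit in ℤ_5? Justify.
x ∈ ℤ_5^× (unit); v_5(x) = 0

ℤ_5 = {x ∈ ℚ_5 : v_5(x) ≥ 0} and ℤ_5^× = {x ∈ ℤ_5 : v_5(x) = 0}. Here v_5(46) = v_5(num) − v_5(den) = 0; compare against these criteria.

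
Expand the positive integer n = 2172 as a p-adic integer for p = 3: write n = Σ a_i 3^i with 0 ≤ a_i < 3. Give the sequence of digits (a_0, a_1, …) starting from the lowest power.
(a_0, a_1, …) = (0, 1, 1, 2, 2, 2, 2)

Repeated division by 3 gives the digits low-to-high: 2172 = 1·3^1 + 1·3^2 + 2·3^3 + 2·3^4 + 2·3^5 + 2·3^6. Digit sequence: (0, 1, 1, 2, 2, 2, 2).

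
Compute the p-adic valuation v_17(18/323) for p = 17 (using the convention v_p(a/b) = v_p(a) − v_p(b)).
v_17(18/323) = -1

Factor powers of 17 from the numerator and denominator of the reduced fraction: 18 = 17^0 · 18 and 323 = 17^1 · 19. Apply v_p(a/b) = v_p(a) − v_p(b): v_17(18/323) = 0 − 1 = -1.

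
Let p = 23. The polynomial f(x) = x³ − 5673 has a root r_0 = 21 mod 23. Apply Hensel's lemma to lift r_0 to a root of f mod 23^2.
r_1 = 251 (mod 529)

Hensel: r_{i+1} = r_i − f(r_i)/f′(r_i) mod 23^{i+2}, where f′(x) = 3x². Iterate:
  r_0 = 21 (mod 23)
  r_1 = 251 (mod 529)
Final: r = 251 with f(r) ≡ 0 mod 23^2.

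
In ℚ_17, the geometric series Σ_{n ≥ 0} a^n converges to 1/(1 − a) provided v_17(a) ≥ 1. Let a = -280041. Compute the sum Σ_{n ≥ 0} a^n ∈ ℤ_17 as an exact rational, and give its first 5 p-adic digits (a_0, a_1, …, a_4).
Σ a^n = 1/(1 − a) = 1/280042;  first 5 digits = (1, 0, 0, 11, 13)

v_17(a) = 3 ≥ 1, so the series converges in ℤ_17 to 1/(1 − a) = 1/(1 − (-280041)) = 1/280042. Expand this rational in ℤ_17: compute digits iteratively via d_i = x_i mod 17, x_{i+1} = (x_i − d_i)/17. The first 5 digits are (1, 0, 0, 11, 13).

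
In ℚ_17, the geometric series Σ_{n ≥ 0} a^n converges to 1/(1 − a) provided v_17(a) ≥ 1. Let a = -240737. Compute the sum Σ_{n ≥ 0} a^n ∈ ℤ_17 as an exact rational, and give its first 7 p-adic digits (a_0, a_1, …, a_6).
Σ a^n = 1/(1 − a) = 1/240738;  first 7 digits = (1, 0, 0, 2, 14, 16, 3)

v_17(a) = 3 ≥ 1, so the series converges in ℤ_17 to 1/(1 − a) = 1/(1 − (-240737)) = 1/240738. Expand this rational in ℤ_17: compute digits iteratively via d_i = x_i mod 17, x_{i+1} = (x_i − d_i)/17. The first 7 digits are (1, 0, 0, 2, 14, 16, 3).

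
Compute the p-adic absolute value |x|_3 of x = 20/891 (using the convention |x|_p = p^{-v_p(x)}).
|20/891|_3 = 81

Step 1 — compute v_3(x) by factoring powers of 3 out of the numerator and denominator: v_3(20/891) = -4. Step 2 — apply |x|_p = p^{-v_p(x)} = 3^{4} = 81.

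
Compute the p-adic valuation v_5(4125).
v_5(4125) = 3

v_5(n) is the largest exponent k such that 5^k divides n. Factor out: 4125 = 5^3 · 33. (Sign doesn't affect v_p.) So v_5(4125) = 3.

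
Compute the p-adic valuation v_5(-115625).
v_5(-115625) = 5

v_5(n) is the largest exponent k such that 5^k divides n. Factor out: -115625 = -5^5 · 37. (Sign doesn't affect v_p.) So v_5(-115625) = 5.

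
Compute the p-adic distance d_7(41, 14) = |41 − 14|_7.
d_7(41, 14) = 1

Step 1 — x − y = 41 − 14 = 27. Step 2 — v_7(27) = 0 (factor: 27 = (7^0 · 27); the sign does not affect v_p). Step 3 — |x − y|_7 = 7^{0} = 1.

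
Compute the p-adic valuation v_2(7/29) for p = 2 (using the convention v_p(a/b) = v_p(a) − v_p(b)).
v_2(7/29) = 0

Factor powers of 2 from the numerator and denominator of the reduced fraction: 7 = 2^0 · 7 and 29 = 2^0 · 29. Apply v_p(a/b) = v_p(a) − v_p(b): v_2(7/29) = 0 − 0 = 0.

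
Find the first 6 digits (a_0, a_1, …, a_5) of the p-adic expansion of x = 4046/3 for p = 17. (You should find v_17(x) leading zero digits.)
(a_0, …, a_5) = (0, 0, 16, 5, 11, 5)

v_17(4046/3) = 2, so a_0 = ... = a_1 = 0. Factor out: x = 17^2 · u with u = 14/3 a unit in ℤ_17. Expand u iteratively via a_{v+i} = u_i mod 17, u_{i+1} = (u_i − a_{v+i})/17:
  u_0 = 14/3;  a_2 = 16;  u_1 = (u_0 − 16)/17 = -2/3
  u_1 = -2/3;  a_3 = 5;  u_2 = (u_1 − 5)/17 = -1/3
  u_2 = -1/3;  a_4 = 11;  u_3 = (u_2 − 11)/17 = -2/3
  u_3 = -2/3;  a_5 = 5;  u_4 = (u_3 − 5)/17 = -1/3
Digits: (0, 0, 16, 5, 11, 5).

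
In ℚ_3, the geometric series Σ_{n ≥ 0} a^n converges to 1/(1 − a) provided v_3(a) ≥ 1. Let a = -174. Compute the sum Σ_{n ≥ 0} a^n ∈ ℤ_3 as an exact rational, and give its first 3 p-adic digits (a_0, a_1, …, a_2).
Σ a^n = 1/(1 − a) = 1/175;  first 3 digits = (1, 2, 2)

v_3(a) = 1 ≥ 1, so the series converges in ℤ_3 to 1/(1 − a) = 1/(1 − (-174)) = 1/175. Expand this rational in ℤ_3: compute digits iteratively via d_i = x_i mod 3, x_{i+1} = (x_i − d_i)/3. The first 3 digits are (1, 2, 2).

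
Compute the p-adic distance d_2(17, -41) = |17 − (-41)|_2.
d_2(17, -41) = 1/2

Step 1 — x − y = 17 − (-41) = 58. Step 2 — v_2(58) = 1 (factor: 58 = (2^1 · 29); the sign does not affect v_p). Step 3 — |x − y|_2 = 2^{-1} = 1/2.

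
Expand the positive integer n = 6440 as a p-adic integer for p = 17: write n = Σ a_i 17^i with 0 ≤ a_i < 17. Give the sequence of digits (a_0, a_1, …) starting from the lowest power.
(a_0, a_1, …) = (14, 4, 5, 1)

Repeated division by 17 gives the digits low-to-high: 6440 = 14 + 4·17^1 + 5·17^2 + 1·17^3. Digit sequence: (14, 4, 5, 1).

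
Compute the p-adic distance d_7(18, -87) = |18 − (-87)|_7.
d_7(18, -87) = 1/7

Step 1 — x − y = 18 − (-87) = 105. Step 2 — v_7(105) = 1 (factor: 105 = (7^1 · 15); the sign does not affect v_p). Step 3 — |x − y|_7 = 7^{-1} = 1/7.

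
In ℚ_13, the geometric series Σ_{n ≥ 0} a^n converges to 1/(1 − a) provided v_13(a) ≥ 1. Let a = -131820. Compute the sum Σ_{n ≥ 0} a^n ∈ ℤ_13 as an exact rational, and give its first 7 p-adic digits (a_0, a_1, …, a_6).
Σ a^n = 1/(1 − a) = 1/131821;  first 7 digits = (1, 0, 0, 5, 8, 12, 11)

v_13(a) = 3 ≥ 1, so the series converges in ℤ_13 to 1/(1 − a) = 1/(1 − (-131820)) = 1/131821. Expand this rational in ℤ_13: compute digits iteratively via d_i = x_i mod 13, x_{i+1} = (x_i − d_i)/13. The first 7 digits are (1, 0, 0, 5, 8, 12, 11).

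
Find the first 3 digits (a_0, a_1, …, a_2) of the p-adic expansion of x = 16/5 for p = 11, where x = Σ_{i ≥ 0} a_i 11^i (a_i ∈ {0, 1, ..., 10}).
(a_0, …, a_2) = (1, 9, 8)

v_11(16/5) = 0 (numerator and denominator both coprime to 11), so x ∈ ℤ_11^×. Compute digits iteratively via a_i = x_i mod 11, x_{i+1} = (x_i − a_i)/11, with x_0 = x:
  x_0 = 16/5;  a_0 = 1;  x_1 = (x_0 − 1)/11 = 1/5
  x_1 = 1/5;  a_1 = 9;  x_2 = (x_1 − 9)/11 = -4/5
  x_2 = -4/5;  a_2 = 8;  x_3 = (x_2 − 8)/11 = -4/5
Digits: (1, 9, 8).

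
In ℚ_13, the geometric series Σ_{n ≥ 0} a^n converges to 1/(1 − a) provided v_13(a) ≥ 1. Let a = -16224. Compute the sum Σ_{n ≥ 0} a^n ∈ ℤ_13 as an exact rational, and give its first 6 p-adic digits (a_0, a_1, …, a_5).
Σ a^n = 1/(1 − a) = 1/16225;  first 6 digits = (1, 0, 8, 5, 11, 6)

v_13(a) = 2 ≥ 1, so the series converges in ℤ_13 to 1/(1 − a) = 1/(1 − (-16224)) = 1/16225. Expand this rational in ℤ_13: compute digits iteratively via d_i = x_i mod 13, x_{i+1} = (x_i − d_i)/13. The first 6 digits are (1, 0, 8, 5, 11, 6).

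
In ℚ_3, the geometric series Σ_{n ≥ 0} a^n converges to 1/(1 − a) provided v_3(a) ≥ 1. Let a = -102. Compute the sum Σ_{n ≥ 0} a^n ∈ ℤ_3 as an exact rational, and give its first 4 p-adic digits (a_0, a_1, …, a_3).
Σ a^n = 1/(1 − a) = 1/103;  first 4 digits = (1, 2, 1, 2)

v_3(a) = 1 ≥ 1, so the series converges in ℤ_3 to 1/(1 − a) = 1/(1 − (-102)) = 1/103. Expand this rational in ℤ_3: compute digits iteratively via d_i = x_i mod 3, x_{i+1} = (x_i − d_i)/3. The first 4 digits are (1, 2, 1, 2).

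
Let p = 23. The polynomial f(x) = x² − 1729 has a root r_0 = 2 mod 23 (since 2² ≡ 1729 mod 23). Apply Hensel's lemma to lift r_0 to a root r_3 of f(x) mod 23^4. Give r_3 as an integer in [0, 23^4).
r_3 = 221423 (mod 279841)

Hensel's recurrence: r_{i+1} = r_i − f(r_i)·(f′(r_i))^{-1} mod 23^{i+2}, with f′(x) = 2x. Iterate:
  r_0 = 2 (mod 23)
  r_1 = 301 (mod 529)
  r_2 = 2417 (mod 12167)
  r_3 = 221423 (mod 279841)
Final: r_3 = 221423, and one checks f(r_3) ≡ 0 mod 23^4.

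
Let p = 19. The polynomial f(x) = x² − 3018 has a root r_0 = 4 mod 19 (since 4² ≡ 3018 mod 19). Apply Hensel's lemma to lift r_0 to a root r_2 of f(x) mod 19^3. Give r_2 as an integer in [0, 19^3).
r_2 = 1372 (mod 6859)

Hensel's recurrence: r_{i+1} = r_i − f(r_i)·(f′(r_i))^{-1} mod 19^{i+2}, with f′(x) = 2x. Iterate:
  r_0 = 4 (mod 19)
  r_1 = 289 (mod 361)
  r_2 = 1372 (mod 6859)
Final: r_2 = 1372, and one checks f(r_2) ≡ 0 mod 19^3.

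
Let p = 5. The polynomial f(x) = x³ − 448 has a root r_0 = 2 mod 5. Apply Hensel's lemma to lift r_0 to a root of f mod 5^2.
r_1 = 22 (mod 25)

Hensel: r_{i+1} = r_i − f(r_i)/f′(r_i) mod 5^{i+2}, where f′(x) = 3x². Iterate:
  r_0 = 2 (mod 5)
  r_1 = 22 (mod 25)
Final: r = 22 with f(r) ≡ 0 mod 5^2.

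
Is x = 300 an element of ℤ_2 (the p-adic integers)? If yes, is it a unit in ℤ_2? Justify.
x ∈ ℤ_2 but not a unit; v_2(x) = 2 > 0

ℤ_2 = {x ∈ ℚ_2 : v_2(x) ≥ 0} and ℤ_2^× = {x ∈ ℤ_2 : v_2(x) = 0}. Here v_2(300) = v_2(num) − v_2(den) = 2; compare against these criteria.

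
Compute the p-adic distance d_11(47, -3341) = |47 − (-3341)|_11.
d_11(47, -3341) = 1/121

Step 1 — x − y = 47 − (-3341) = 3388. Step 2 — v_11(3388) = 2 (factor: 3388 = (11^2 · 28); the sign does not affect v_p). Step 3 — |x − y|_11 = 11^{-2} = 1/121.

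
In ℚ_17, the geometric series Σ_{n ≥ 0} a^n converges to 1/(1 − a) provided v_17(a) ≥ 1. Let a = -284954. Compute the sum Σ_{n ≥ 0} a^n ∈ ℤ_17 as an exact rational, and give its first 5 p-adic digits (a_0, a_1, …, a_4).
Σ a^n = 1/(1 − a) = 1/284955;  first 5 digits = (1, 0, 0, 10, 13)

v_17(a) = 3 ≥ 1, so the series converges in ℤ_17 to 1/(1 − a) = 1/(1 − (-284954)) = 1/284955. Expand this rational in ℤ_17: compute digits iteratively via d_i = x_i mod 17, x_{i+1} = (x_i − d_i)/17. The first 5 digits are (1, 0, 0, 10, 13).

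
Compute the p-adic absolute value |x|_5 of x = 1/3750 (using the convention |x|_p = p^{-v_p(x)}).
|1/3750|_5 = 625

Step 1 — compute v_5(x) by factoring powers of 5 out of the numerator and denominator: v_5(1/3750) = -4. Step 2 — apply |x|_p = p^{-v_p(x)} = 5^{4} = 625.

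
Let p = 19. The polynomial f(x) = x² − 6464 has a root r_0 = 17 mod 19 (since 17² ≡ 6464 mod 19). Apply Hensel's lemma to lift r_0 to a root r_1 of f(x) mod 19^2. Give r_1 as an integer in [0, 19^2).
r_1 = 188 (mod 361)

Hensel's recurrence: r_{i+1} = r_i − f(r_i)·(f′(r_i))^{-1} mod 19^{i+2}, with f′(x) = 2x. Iterate:
  r_0 = 17 (mod 19)
  r_1 = 188 (mod 361)
Final: r_1 = 188, and one checks f(r_1) ≡ 0 mod 19^2.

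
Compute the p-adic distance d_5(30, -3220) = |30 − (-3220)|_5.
d_5(30, -3220) = 1/125

Step 1 — x − y = 30 − (-3220) = 3250. Step 2 — v_5(3250) = 3 (factor: 3250 = (5^3 · 26); the sign does not affect v_p). Step 3 — |x − y|_5 = 5^{-3} = 1/125.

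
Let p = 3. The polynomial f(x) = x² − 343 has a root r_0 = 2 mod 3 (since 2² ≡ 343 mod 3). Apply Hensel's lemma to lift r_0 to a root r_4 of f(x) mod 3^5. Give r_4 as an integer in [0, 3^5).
r_4 = 233 (mod 243)

Hensel's recurrence: r_{i+1} = r_i − f(r_i)·(f′(r_i))^{-1} mod 3^{i+2}, with f′(x) = 2x. Iterate:
  r_0 = 2 (mod 3)
  r_1 = 8 (mod 9)
  r_2 = 17 (mod 27)
  r_3 = 71 (mod 81)
  r_4 = 233 (mod 243)
Final: r_4 = 233, and one checks f(r_4) ≡ 0 mod 3^5.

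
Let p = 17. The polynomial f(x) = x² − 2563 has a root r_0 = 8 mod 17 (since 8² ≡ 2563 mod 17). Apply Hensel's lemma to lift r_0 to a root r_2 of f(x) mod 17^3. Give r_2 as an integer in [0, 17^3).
r_2 = 4734 (mod 4913)

Hensel's recurrence: r_{i+1} = r_i − f(r_i)·(f′(r_i))^{-1} mod 17^{i+2}, with f′(x) = 2x. Iterate:
  r_0 = 8 (mod 17)
  r_1 = 110 (mod 289)
  r_2 = 4734 (mod 4913)
Final: r_2 = 4734, and one checks f(r_2) ≡ 0 mod 17^3.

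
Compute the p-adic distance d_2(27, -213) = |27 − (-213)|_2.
d_2(27, -213) = 1/16

Step 1 — x − y = 27 − (-213) = 240. Step 2 — v_2(240) = 4 (factor: 240 = (2^4 · 15); the sign does not affect v_p). Step 3 — |x − y|_2 = 2^{-4} = 1/16.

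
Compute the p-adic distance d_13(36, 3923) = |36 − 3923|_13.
d_13(36, 3923) = 1/169

Step 1 — x − y = 36 − 3923 = -3887. Step 2 — v_13(-3887) = 2 (factor: -3887 = −(13^2 · 23); the sign does not affect v_p). Step 3 — |x − y|_13 = 13^{-2} = 1/169.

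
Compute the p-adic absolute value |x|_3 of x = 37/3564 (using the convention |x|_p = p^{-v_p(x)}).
|37/3564|_3 = 81

Step 1 — compute v_3(x) by factoring powers of 3 out of the numerator and denominator: v_3(37/3564) = -4. Step 2 — apply |x|_p = p^{-v_p(x)} = 3^{4} = 81.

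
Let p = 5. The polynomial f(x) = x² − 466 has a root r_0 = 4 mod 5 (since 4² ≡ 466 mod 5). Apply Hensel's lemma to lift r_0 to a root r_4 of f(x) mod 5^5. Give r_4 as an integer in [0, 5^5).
r_4 = 1154 (mod 3125)

Hensel's recurrence: r_{i+1} = r_i − f(r_i)·(f′(r_i))^{-1} mod 5^{i+2}, with f′(x) = 2x. Iterate:
  r_0 = 4 (mod 5)
  r_1 = 4 (mod 25)
  r_2 = 29 (mod 125)
  r_3 = 529 (mod 625)
  r_4 = 1154 (mod 3125)
Final: r_4 = 1154, and one checks f(r_4) ≡ 0 mod 5^5.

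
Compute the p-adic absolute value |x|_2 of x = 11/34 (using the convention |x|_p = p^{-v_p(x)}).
|11/34|_2 = 2

Step 1 — compute v_2(x) by factoring powers of 2 out of the numerator and denominator: v_2(11/34) = -1. Step 2 — apply |x|_p = p^{-v_p(x)} = 2^{1} = 2.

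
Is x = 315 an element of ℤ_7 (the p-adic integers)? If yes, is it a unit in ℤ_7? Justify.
x ∈ ℤ_7 but not a unit; v_7(x) = 1 > 0

ℤ_7 = {x ∈ ℚ_7 : v_7(x) ≥ 0} and ℤ_7^× = {x ∈ ℤ_7 : v_7(x) = 0}. Here v_7(315) = v_7(num) − v_7(den) = 1; compare against these criteria.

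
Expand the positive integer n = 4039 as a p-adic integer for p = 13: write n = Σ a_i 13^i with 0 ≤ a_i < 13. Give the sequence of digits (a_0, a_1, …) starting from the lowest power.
(a_0, a_1, …) = (9, 11, 10, 1)

Repeated division by 13 gives the digits low-to-high: 4039 = 9 + 11·13^1 + 10·13^2 + 1·13^3. Digit sequence: (9, 11, 10, 1).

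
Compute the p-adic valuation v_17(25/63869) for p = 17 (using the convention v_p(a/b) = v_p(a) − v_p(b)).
v_17(25/63869) = -3

Factor powers of 17 from the numerator and denominator of the reduced fraction: 25 = 17^0 · 25 and 63869 = 17^3 · 13. Apply v_p(a/b) = v_p(a) − v_p(b): v_17(25/63869) = 0 − 3 = -3.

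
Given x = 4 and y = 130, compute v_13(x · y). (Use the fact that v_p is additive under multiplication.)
v_13(520) = 1

v_p(x) = 0 (factor: 4 = 13^0 · 4); v_p(y) = 1 (factor: 130 = 13^1 · 10). Additivity: v_p(xy) = v_p(x) + v_p(y) = 0 + 1 = 1. (Direct check: xy = 520 = 13^1 · (40).)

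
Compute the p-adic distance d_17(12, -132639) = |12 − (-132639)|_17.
d_17(12, -132639) = 1/4913

Step 1 — x − y = 12 − (-132639) = 132651. Step 2 — v_17(132651) = 3 (factor: 132651 = (17^3 · 27); the sign does not affect v_p). Step 3 — |x − y|_17 = 17^{-3} = 1/4913.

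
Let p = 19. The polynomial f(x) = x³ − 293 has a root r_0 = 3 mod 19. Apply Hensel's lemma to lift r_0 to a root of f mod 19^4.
r_3 = 68536 (mod 130321)

Hensel: r_{i+1} = r_i − f(r_i)/f′(r_i) mod 19^{i+2}, where f′(x) = 3x². Iterate:
  r_0 = 3 (mod 19)
  r_1 = 307 (mod 361)
  r_2 = 6805 (mod 6859)
  r_3 = 68536 (mod 130321)
Final: r = 68536 with f(r) ≡ 0 mod 19^4.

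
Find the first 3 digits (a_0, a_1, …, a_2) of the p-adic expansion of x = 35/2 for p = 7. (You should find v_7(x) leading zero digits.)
(a_0, …, a_2) = (0, 6, 3)

v_7(35/2) = 1, so a_0 = ... = a_0 = 0. Factor out: x = 7^1 · u with u = 5/2 a unit in ℤ_7. Expand u iteratively via a_{v+i} = u_i mod 7, u_{i+1} = (u_i − a_{v+i})/7:
  u_0 = 5/2;  a_1 = 6;  u_1 = (u_0 − 6)/7 = -1/2
  u_1 = -1/2;  a_2 = 3;  u_2 = (u_1 − 3)/7 = -1/2
Digits: (0, 6, 3).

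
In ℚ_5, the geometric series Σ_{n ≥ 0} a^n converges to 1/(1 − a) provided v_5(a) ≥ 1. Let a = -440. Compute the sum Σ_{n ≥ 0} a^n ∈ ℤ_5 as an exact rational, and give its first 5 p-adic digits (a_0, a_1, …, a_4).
Σ a^n = 1/(1 − a) = 1/441;  first 5 digits = (1, 2, 1, 3, 0)

v_5(a) = 1 ≥ 1, so the series converges in ℤ_5 to 1/(1 − a) = 1/(1 − (-440)) = 1/441. Expand this rational in ℤ_5: compute digits iteratively via d_i = x_i mod 5, x_{i+1} = (x_i − d_i)/5. The first 5 digits are (1, 2, 1, 3, 0).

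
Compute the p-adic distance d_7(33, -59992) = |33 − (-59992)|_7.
d_7(33, -59992) = 1/2401

Step 1 — x − y = 33 − (-59992) = 60025. Step 2 — v_7(60025) = 4 (factor: 60025 = (7^4 · 25); the sign does not affect v_p). Step 3 — |x − y|_7 = 7^{-4} = 1/2401.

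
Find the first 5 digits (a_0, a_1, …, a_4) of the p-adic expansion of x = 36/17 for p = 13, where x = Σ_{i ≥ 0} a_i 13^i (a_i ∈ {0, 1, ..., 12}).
(a_0, …, a_4) = (9, 1, 6, 11, 6)

v_13(36/17) = 0 (numerator and denominator both coprime to 13), so x ∈ ℤ_13^×. Compute digits iteratively via a_i = x_i mod 13, x_{i+1} = (x_i − a_i)/13, with x_0 = x:
  x_0 = 36/17;  a_0 = 9;  x_1 = (x_0 − 9)/13 = -9/17
  x_1 = -9/17;  a_1 = 1;  x_2 = (x_1 − 1)/13 = -2/17
  x_2 = -2/17;  a_2 = 6;  x_3 = (x_2 − 6)/13 = -8/17
  x_3 = -8/17;  a_3 = 11;  x_4 = (x_3 − 11)/13 = -15/17
  x_4 = -15/17;  a_4 = 6;  x_5 = (x_4 − 6)/13 = -9/17
Digits: (9, 1, 6, 11, 6).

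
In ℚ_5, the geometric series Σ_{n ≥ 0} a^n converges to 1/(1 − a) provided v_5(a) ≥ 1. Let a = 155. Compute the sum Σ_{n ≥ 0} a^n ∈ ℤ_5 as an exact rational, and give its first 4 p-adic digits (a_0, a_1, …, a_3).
Σ a^n = 1/(1 − a) = -1/154;  first 4 digits = (1, 1, 2, 4)

v_5(a) = 1 ≥ 1, so the series converges in ℤ_5 to 1/(1 − a) = 1/(1 − 155) = -1/154. Expand this rational in ℤ_5: compute digits iteratively via d_i = x_i mod 5, x_{i+1} = (x_i − d_i)/5. The first 4 digits are (1, 1, 2, 4).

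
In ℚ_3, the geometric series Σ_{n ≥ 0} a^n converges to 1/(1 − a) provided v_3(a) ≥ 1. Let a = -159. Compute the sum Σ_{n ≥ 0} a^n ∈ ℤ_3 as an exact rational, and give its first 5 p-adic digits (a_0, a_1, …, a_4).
Σ a^n = 1/(1 − a) = 1/160;  first 5 digits = (1, 1, 1, 1, 2)

v_3(a) = 1 ≥ 1, so the series converges in ℤ_3 to 1/(1 − a) = 1/(1 − (-159)) = 1/160. Expand this rational in ℤ_3: compute digits iteratively via d_i = x_i mod 3, x_{i+1} = (x_i − d_i)/3. The first 5 digits are (1, 1, 1, 1, 2).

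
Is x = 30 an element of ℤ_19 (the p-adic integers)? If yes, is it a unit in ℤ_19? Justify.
x ∈ ℤ_19^× (unit); v_19(x) = 0

ℤ_19 = {x ∈ ℚ_19 : v_19(x) ≥ 0} and ℤ_19^× = {x ∈ ℤ_19 : v_19(x) = 0}. Here v_19(30) = v_19(num) − v_19(den) = 0; compare against these criteria.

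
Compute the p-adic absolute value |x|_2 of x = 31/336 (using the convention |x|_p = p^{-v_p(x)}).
|31/336|_2 = 16

Step 1 — compute v_2(x) by factoring powers of 2 out of the numerator and denominator: v_2(31/336) = -4. Step 2 — apply |x|_p = p^{-v_p(x)} = 2^{4} = 16.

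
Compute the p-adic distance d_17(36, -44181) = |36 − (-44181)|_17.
d_17(36, -44181) = 1/4913

Step 1 — x − y = 36 − (-44181) = 44217. Step 2 — v_17(44217) = 3 (factor: 44217 = (17^3 · 9); the sign does not affect v_p). Step 3 — |x − y|_17 = 17^{-3} = 1/4913.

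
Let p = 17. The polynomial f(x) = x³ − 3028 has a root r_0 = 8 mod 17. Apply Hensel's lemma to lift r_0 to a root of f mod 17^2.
r_1 = 280 (mod 289)

Hensel: r_{i+1} = r_i − f(r_i)/f′(r_i) mod 17^{i+2}, where f′(x) = 3x². Iterate:
  r_0 = 8 (mod 17)
  r_1 = 280 (mod 289)
Final: r = 280 with f(r) ≡ 0 mod 17^2.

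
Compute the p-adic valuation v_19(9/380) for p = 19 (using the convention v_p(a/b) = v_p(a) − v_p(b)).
v_19(9/380) = -1

Factor powers of 19 from the numerator and denominator of the reduced fraction: 9 = 19^0 · 9 and 380 = 19^1 · 20. Apply v_p(a/b) = v_p(a) − v_p(b): v_19(9/380) = 0 − 1 = -1.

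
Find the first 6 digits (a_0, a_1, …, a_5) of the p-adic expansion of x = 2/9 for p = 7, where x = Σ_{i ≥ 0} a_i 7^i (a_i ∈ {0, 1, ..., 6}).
(a_0, …, a_5) = (1, 3, 5, 0, 3, 5)

v_7(2/9) = 0 (numerator and denominator both coprime to 7), so x ∈ ℤ_7^×. Compute digits iteratively via a_i = x_i mod 7, x_{i+1} = (x_i − a_i)/7, with x_0 = x:
  x_0 = 2/9;  a_0 = 1;  x_1 = (x_0 − 1)/7 = -1/9
  x_1 = -1/9;  a_1 = 3;  x_2 = (x_1 − 3)/7 = -4/9
  x_2 = -4/9;  a_2 = 5;  x_3 = (x_2 − 5)/7 = -7/9
  x_3 = -7/9;  a_3 = 0;  x_4 = (x_3 − 0)/7 = -1/9
  x_4 = -1/9;  a_4 = 3;  x_5 = (x_4 − 3)/7 = -4/9
  x_5 = -4/9;  a_5 = 5;  x_6 = (x_5 − 5)/7 = -7/9
Digits: (1, 3, 5, 0, 3, 5).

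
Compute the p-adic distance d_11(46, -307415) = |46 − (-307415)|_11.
d_11(46, -307415) = 1/14641

Step 1 — x − y = 46 − (-307415) = 307461. Step 2 — v_11(307461) = 4 (factor: 307461 = (11^4 · 21); the sign does not affect v_p). Step 3 — |x − y|_11 = 11^{-4} = 1/14641.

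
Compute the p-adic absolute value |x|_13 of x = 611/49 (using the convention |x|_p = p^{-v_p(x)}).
|611/49|_13 = 1/13

Step 1 — compute v_13(x) by factoring powers of 13 out of the numerator and denominator: v_13(611/49) = 1. Step 2 — apply |x|_p = p^{-v_p(x)} = 13^{-1} = 1/13.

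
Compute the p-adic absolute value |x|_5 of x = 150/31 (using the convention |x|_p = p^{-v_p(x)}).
|150/31|_5 = 1/25

Step 1 — compute v_5(x) by factoring powers of 5 out of the numerator and denominator: v_5(150/31) = 2. Step 2 — apply |x|_p = p^{-v_p(x)} = 5^{-2} = 1/25.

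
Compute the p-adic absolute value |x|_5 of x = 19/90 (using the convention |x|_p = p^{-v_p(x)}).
|19/90|_5 = 5

Step 1 — compute v_5(x) by factoring powers of 5 out of the numerator and denominator: v_5(19/90) = -1. Step 2 — apply |x|_p = p^{-v_p(x)} = 5^{1} = 5.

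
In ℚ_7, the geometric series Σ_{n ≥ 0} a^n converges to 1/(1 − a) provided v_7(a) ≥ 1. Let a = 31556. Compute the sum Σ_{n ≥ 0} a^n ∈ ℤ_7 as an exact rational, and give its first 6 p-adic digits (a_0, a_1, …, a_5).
Σ a^n = 1/(1 − a) = -1/31555;  first 6 digits = (1, 0, 0, 1, 6, 1)

v_7(a) = 3 ≥ 1, so the series converges in ℤ_7 to 1/(1 − a) = 1/(1 − 31556) = -1/31555. Expand this rational in ℤ_7: compute digits iteratively via d_i = x_i mod 7, x_{i+1} = (x_i − d_i)/7. The first 6 digits are (1, 0, 0, 1, 6, 1).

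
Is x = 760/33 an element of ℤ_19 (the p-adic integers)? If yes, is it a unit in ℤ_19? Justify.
x ∈ ℤ_19 but not a unit; v_19(x) = 1 > 0

ℤ_19 = {x ∈ ℚ_19 : v_19(x) ≥ 0} and ℤ_19^× = {x ∈ ℤ_19 : v_19(x) = 0}. Here v_19(760/33) = v_19(num) − v_19(den) = 1; compare against these criteria.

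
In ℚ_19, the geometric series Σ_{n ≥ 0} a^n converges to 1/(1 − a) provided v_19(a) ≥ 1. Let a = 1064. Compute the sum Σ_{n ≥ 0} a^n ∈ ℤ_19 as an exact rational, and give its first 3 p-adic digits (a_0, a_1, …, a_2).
Σ a^n = 1/(1 − a) = -1/1063;  first 3 digits = (1, 18, 3)

v_19(a) = 1 ≥ 1, so the series converges in ℤ_19 to 1/(1 − a) = 1/(1 − 1064) = -1/1063. Expand this rational in ℤ_19: compute digits iteratively via d_i = x_i mod 19, x_{i+1} = (x_i − d_i)/19. The first 3 digits are (1, 18, 3).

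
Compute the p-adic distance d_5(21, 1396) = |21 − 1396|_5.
d_5(21, 1396) = 1/125

Step 1 — x − y = 21 − 1396 = -1375. Step 2 — v_5(-1375) = 3 (factor: -1375 = −(5^3 · 11); the sign does not affect v_p). Step 3 — |x − y|_5 = 5^{-3} = 1/125.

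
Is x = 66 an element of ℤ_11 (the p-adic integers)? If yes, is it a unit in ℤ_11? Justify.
x ∈ ℤ_11 but not a unit; v_11(x) = 1 > 0

ℤ_11 = {x ∈ ℚ_11 : v_11(x) ≥ 0} and ℤ_11^× = {x ∈ ℤ_11 : v_11(x) = 0}. Here v_11(66) = v_11(num) − v_11(den) = 1; compare against these criteria.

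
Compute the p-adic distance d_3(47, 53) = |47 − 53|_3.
d_3(47, 53) = 1/3

Step 1 — x − y = 47 − 53 = -6. Step 2 — v_3(-6) = 1 (factor: -6 = −(3^1 · 2); the sign does not affect v_p). Step 3 — |x − y|_3 = 3^{-1} = 1/3.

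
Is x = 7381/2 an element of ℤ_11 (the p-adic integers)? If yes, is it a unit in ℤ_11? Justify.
x ∈ ℤ_11 but not a unit; v_11(x) = 2 > 0

ℤ_11 = {x ∈ ℚ_11 : v_11(x) ≥ 0} and ℤ_11^× = {x ∈ ℤ_11 : v_11(x) = 0}. Here v_11(7381/2) = v_11(num) − v_11(den) = 2; compare against these criteria.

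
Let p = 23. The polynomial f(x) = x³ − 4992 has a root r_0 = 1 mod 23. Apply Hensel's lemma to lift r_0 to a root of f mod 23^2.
r_1 = 254 (mod 529)

Hensel: r_{i+1} = r_i − f(r_i)/f′(r_i) mod 23^{i+2}, where f′(x) = 3x². Iterate:
  r_0 = 1 (mod 23)
  r_1 = 254 (mod 529)
Final: r = 254 with f(r) ≡ 0 mod 23^2.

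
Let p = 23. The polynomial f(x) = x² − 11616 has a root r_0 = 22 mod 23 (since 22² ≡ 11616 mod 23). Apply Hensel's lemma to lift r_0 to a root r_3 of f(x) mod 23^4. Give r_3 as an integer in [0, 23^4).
r_3 = 50530 (mod 279841)

Hensel's recurrence: r_{i+1} = r_i − f(r_i)·(f′(r_i))^{-1} mod 23^{i+2}, with f′(x) = 2x. Iterate:
  r_0 = 22 (mod 23)
  r_1 = 275 (mod 529)
  r_2 = 1862 (mod 12167)
  r_3 = 50530 (mod 279841)
Final: r_3 = 50530, and one checks f(r_3) ≡ 0 mod 23^4.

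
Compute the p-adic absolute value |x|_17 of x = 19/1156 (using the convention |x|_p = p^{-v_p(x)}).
|19/1156|_17 = 289

Step 1 — compute v_17(x) by factoring powers of 17 out of the numerator and denominator: v_17(19/1156) = -2. Step 2 — apply |x|_p = p^{-v_p(x)} = 17^{2} = 289.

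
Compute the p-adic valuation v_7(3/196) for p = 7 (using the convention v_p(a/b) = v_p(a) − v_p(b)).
v_7(3/196) = -2

Factor powers of 7 from the numerator and denominator of the reduced fraction: 3 = 7^0 · 3 and 196 = 7^2 · 4. Apply v_p(a/b) = v_p(a) − v_p(b): v_7(3/196) = 0 − 2 = -2.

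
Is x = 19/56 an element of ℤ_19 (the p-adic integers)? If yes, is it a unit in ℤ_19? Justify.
x ∈ ℤ_19 but not a unit; v_19(x) = 1 > 0

ℤ_19 = {x ∈ ℚ_19 : v_19(x) ≥ 0} and ℤ_19^× = {x ∈ ℤ_19 : v_19(x) = 0}. Here v_19(19/56) = v_19(num) − v_19(den) = 1; compare against these criteria.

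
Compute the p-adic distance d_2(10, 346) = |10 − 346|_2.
d_2(10, 346) = 1/16

Step 1 — x − y = 10 − 346 = -336. Step 2 — v_2(-336) = 4 (factor: -336 = −(2^4 · 21); the sign does not affect v_p). Step 3 — |x − y|_2 = 2^{-4} = 1/16.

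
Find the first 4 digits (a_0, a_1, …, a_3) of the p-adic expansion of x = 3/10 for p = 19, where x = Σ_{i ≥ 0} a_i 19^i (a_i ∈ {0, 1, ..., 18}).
(a_0, …, a_3) = (6, 13, 5, 13)

v_19(3/10) = 0 (numerator and denominator both coprime to 19), so x ∈ ℤ_19^×. Compute digits iteratively via a_i = x_i mod 19, x_{i+1} = (x_i − a_i)/19, with x_0 = x:
  x_0 = 3/10;  a_0 = 6;  x_1 = (x_0 − 6)/19 = -3/10
  x_1 = -3/10;  a_1 = 13;  x_2 = (x_1 − 13)/19 = -7/10
  x_2 = -7/10;  a_2 = 5;  x_3 = (x_2 − 5)/19 = -3/10
  x_3 = -3/10;  a_3 = 13;  x_4 = (x_3 − 13)/19 = -7/10
Digits: (6, 13, 5, 13).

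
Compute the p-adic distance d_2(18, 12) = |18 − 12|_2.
d_2(18, 12) = 1/2

Step 1 — x − y = 18 − 12 = 6. Step 2 — v_2(6) = 1 (factor: 6 = (2^1 · 3); the sign does not affect v_p). Step 3 — |x − y|_2 = 2^{-1} = 1/2.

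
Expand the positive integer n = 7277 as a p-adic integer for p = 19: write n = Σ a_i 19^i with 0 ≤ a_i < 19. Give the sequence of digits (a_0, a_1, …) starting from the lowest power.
(a_0, a_1, …) = (0, 3, 1, 1)

Repeated division by 19 gives the digits low-to-high: 7277 = 3·19^1 + 1·19^2 + 1·19^3. Digit sequence: (0, 3, 1, 1).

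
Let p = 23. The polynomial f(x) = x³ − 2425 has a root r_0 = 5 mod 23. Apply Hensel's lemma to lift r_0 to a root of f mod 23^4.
r_3 = 186949 (mod 279841)

Hensel: r_{i+1} = r_i − f(r_i)/f′(r_i) mod 23^{i+2}, where f′(x) = 3x². Iterate:
  r_0 = 5 (mod 23)
  r_1 = 212 (mod 529)
  r_2 = 4444 (mod 12167)
  r_3 = 186949 (mod 279841)
Final: r = 186949 with f(r) ≡ 0 mod 23^4.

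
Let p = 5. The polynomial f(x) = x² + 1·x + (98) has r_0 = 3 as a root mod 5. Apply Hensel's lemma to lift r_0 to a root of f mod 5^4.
r_3 = 448 (mod 625)

Hensel: r_{i+1} = r_i − f(r_i)·(f′(r_i))^{-1} mod 5^{i+2}, f′(x) = 2x + 1. Iterate:
  r_0 = 3 (mod 5)
  r_1 = 23 (mod 25)
  r_2 = 73 (mod 125)
  r_3 = 448 (mod 625)
Final: r = 448 satisfies f(r) ≡ 0 mod 5^4.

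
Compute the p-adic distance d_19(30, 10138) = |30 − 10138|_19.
d_19(30, 10138) = 1/361

Step 1 — x − y = 30 − 10138 = -10108. Step 2 — v_19(-10108) = 2 (factor: -10108 = −(19^2 · 28); the sign does not affect v_p). Step 3 — |x − y|_19 = 19^{-2} = 1/361.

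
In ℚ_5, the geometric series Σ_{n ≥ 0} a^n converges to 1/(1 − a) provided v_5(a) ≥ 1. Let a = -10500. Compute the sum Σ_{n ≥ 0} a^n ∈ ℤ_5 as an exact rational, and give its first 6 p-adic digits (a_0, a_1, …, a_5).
Σ a^n = 1/(1 − a) = 1/10501;  first 6 digits = (1, 0, 0, 1, 3, 1)

v_5(a) = 3 ≥ 1, so the series converges in ℤ_5 to 1/(1 − a) = 1/(1 − (-10500)) = 1/10501. Expand this rational in ℤ_5: compute digits iteratively via d_i = x_i mod 5, x_{i+1} = (x_i − d_i)/5. The first 6 digits are (1, 0, 0, 1, 3, 1).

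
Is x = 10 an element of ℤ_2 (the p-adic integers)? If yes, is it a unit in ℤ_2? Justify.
x ∈ ℤ_2 but not a unit; v_2(x) = 1 > 0

ℤ_2 = {x ∈ ℚ_2 : v_2(x) ≥ 0} and ℤ_2^× = {x ∈ ℤ_2 : v_2(x) = 0}. Here v_2(10) = v_2(num) − v_2(den) = 1; compare against these criteria.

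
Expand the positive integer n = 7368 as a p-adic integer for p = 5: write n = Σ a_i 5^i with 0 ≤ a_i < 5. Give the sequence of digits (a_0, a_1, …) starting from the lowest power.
(a_0, a_1, …) = (3, 3, 4, 3, 1, 2)

Repeated division by 5 gives the digits low-to-high: 7368 = 3 + 3·5^1 + 4·5^2 + 3·5^3 + 1·5^4 + 2·5^5. Digit sequence: (3, 3, 4, 3, 1, 2).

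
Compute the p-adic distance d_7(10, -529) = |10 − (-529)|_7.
d_7(10, -529) = 1/49

Step 1 — x − y = 10 − (-529) = 539. Step 2 — v_7(539) = 2 (factor: 539 = (7^2 · 11); the sign does not affect v_p). Step 3 — |x − y|_7 = 7^{-2} = 1/49.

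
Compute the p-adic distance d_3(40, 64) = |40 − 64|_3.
d_3(40, 64) = 1/3

Step 1 — x − y = 40 − 64 = -24. Step 2 — v_3(-24) = 1 (factor: -24 = −(3^1 · 8); the sign does not affect v_p). Step 3 — |x − y|_3 = 3^{-1} = 1/3.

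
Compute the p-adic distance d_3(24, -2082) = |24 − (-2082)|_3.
d_3(24, -2082) = 1/81

Step 1 — x − y = 24 − (-2082) = 2106. Step 2 — v_3(2106) = 4 (factor: 2106 = (3^4 · 26); the sign does not affect v_p). Step 3 — |x − y|_3 = 3^{-4} = 1/81.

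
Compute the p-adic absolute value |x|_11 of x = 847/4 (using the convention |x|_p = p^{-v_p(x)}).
|847/4|_11 = 1/121

Step 1 — compute v_11(x) by factoring powers of 11 out of the numerator and denominator: v_11(847/4) = 2. Step 2 — apply |x|_p = p^{-v_p(x)} = 11^{-2} = 1/121.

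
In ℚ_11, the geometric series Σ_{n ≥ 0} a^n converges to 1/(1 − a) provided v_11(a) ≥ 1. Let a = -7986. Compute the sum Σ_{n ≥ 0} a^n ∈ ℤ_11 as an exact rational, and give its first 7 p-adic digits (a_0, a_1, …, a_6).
Σ a^n = 1/(1 − a) = 1/7987;  first 7 digits = (1, 0, 0, 5, 10, 10, 2)

v_11(a) = 3 ≥ 1, so the series converges in ℤ_11 to 1/(1 − a) = 1/(1 − (-7986)) = 1/7987. Expand this rational in ℤ_11: compute digits iteratively via d_i = x_i mod 11, x_{i+1} = (x_i − d_i)/11. The first 7 digits are (1, 0, 0, 5, 10, 10, 2).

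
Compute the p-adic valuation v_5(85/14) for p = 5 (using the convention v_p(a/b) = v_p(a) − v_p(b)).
v_5(85/14) = 1

Factor powers of 5 from the numerator and denominator of the reduced fraction: 85 = 5^1 · 17 and 14 = 5^0 · 14. Apply v_p(a/b) = v_p(a) − v_p(b): v_5(85/14) = 1 − 0 = 1.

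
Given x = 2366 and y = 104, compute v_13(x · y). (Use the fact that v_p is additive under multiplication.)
v_13(246064) = 3

v_p(x) = 2 (factor: 2366 = 13^2 · 14); v_p(y) = 1 (factor: 104 = 13^1 · 8). Additivity: v_p(xy) = v_p(x) + v_p(y) = 2 + 1 = 3. (Direct check: xy = 246064 = 13^3 · (112).)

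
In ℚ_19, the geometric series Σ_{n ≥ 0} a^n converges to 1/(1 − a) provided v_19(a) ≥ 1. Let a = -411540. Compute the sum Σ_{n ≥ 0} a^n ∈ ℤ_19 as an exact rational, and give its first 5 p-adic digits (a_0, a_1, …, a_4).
Σ a^n = 1/(1 − a) = 1/411541;  first 5 digits = (1, 0, 0, 16, 15)

v_19(a) = 3 ≥ 1, so the series converges in ℤ_19 to 1/(1 − a) = 1/(1 − (-411540)) = 1/411541. Expand this rational in ℤ_19: compute digits iteratively via d_i = x_i mod 19, x_{i+1} = (x_i − d_i)/19. The first 5 digits are (1, 0, 0, 16, 15).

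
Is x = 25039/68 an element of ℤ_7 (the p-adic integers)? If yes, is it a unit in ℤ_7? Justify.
x ∈ ℤ_7 but not a unit; v_7(x) = 3 > 0

ℤ_7 = {x ∈ ℚ_7 : v_7(x) ≥ 0} and ℤ_7^× = {x ∈ ℤ_7 : v_7(x) = 0}. Here v_7(25039/68) = v_7(num) − v_7(den) = 3; compare against these criteria.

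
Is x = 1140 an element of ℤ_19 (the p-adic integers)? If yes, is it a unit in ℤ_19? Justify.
x ∈ ℤ_19 but not a unit; v_19(x) = 1 > 0

ℤ_19 = {x ∈ ℚ_19 : v_19(x) ≥ 0} and ℤ_19^× = {x ∈ ℤ_19 : v_19(x) = 0}. Here v_19(1140) = v_19(num) − v_19(den) = 1; compare against these criteria.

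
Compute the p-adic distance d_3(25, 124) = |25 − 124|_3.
d_3(25, 124) = 1/9

Step 1 — x − y = 25 − 124 = -99. Step 2 — v_3(-99) = 2 (factor: -99 = −(3^2 · 11); the sign does not affect v_p). Step 3 — |x − y|_3 = 3^{-2} = 1/9.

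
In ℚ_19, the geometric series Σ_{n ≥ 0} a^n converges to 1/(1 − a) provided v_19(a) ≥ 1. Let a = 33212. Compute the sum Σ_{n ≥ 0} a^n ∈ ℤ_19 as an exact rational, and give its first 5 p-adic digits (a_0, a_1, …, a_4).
Σ a^n = 1/(1 − a) = -1/33211;  first 5 digits = (1, 0, 16, 4, 9)

v_19(a) = 2 ≥ 1, so the series converges in ℤ_19 to 1/(1 − a) = 1/(1 − 33212) = -1/33211. Expand this rational in ℤ_19: compute digits iteratively via d_i = x_i mod 19, x_{i+1} = (x_i − d_i)/19. The first 5 digits are (1, 0, 16, 4, 9).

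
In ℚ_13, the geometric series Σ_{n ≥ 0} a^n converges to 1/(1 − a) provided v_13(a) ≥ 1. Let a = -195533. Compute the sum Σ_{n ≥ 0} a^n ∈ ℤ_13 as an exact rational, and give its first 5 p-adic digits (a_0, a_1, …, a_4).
Σ a^n = 1/(1 − a) = 1/195534;  first 5 digits = (1, 0, 0, 2, 6)

v_13(a) = 3 ≥ 1, so the series converges in ℤ_13 to 1/(1 − a) = 1/(1 − (-195533)) = 1/195534. Expand this rational in ℤ_13: compute digits iteratively via d_i = x_i mod 13, x_{i+1} = (x_i − d_i)/13. The first 5 digits are (1, 0, 0, 2, 6).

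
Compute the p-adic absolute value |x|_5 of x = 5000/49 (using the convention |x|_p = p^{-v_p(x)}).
|5000/49|_5 = 1/625

Step 1 — compute v_5(x) by factoring powers of 5 out of the numerator and denominator: v_5(5000/49) = 4. Step 2 — apply |x|_p = p^{-v_p(x)} = 5^{-4} = 1/625.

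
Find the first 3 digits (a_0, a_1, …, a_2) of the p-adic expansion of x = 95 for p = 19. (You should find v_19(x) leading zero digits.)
(a_0, …, a_2) = (0, 5, 0)

v_19(95) = 1, so a_0 = ... = a_0 = 0. Factor out: x = 19^1 · u with u = 5 a unit in ℤ_19. Expand u iteratively via a_{v+i} = u_i mod 19, u_{i+1} = (u_i − a_{v+i})/19:
  u_0 = 5;  a_1 = 5;  u_1 = (u_0 − 5)/19 = 0
  u_1 = 0;  a_2 = 0;  u_2 = (u_1 − 0)/19 = 0
Digits: (0, 5, 0).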